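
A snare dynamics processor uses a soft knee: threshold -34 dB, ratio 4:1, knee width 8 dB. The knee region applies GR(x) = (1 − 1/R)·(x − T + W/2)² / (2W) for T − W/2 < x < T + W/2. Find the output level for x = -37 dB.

x − T + W/2 = -37 − (-34) + 4 = 1.
GR = (1 − 1/4) × 1² / 16 = 0.75 × 1 / 16 = 0.046875 dB.
Output = -37 − 0.046875 = -37.046875 dB.

-37.046875 dB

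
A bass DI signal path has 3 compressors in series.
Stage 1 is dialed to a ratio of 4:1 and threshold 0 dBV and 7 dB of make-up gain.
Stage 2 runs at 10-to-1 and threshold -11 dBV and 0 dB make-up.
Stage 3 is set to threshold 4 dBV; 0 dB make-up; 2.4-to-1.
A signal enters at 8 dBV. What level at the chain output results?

-9 dBV

Stage 1: overshoot 8 dB → 8/4 = 2 dB → 2 dBV; +7 dB make-up → 9 dBV.
Stage 2: 9 dBV is 20 dB over -11 dBV; at 10:1 that becomes 2 dB over, giving -9 dBV.
Stage 3: -9 dBV ≤ 4 dBV, so stage 3 doesn't engage; output -9 dBV.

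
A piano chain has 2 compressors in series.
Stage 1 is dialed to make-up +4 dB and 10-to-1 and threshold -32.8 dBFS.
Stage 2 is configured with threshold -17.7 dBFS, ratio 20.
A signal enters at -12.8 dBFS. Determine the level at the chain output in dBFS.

Stage 1: overshoot 20 dB → 20/10 = 2 dB → -30.8 dBFS; +4 dB make-up → -26.8 dBFS.
Stage 2: -26.8 dBFS is at or below the -17.7 dBFS threshold — no compression; output -26.8 dBFS.

-26.8 dBFS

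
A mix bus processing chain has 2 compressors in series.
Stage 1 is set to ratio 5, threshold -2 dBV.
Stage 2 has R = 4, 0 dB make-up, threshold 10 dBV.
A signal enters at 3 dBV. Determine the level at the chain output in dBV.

Stage 1: 5 dB above -2 dBV, reduced 5:1 to 1 dB above → -1 dBV.
Stage 2: -1 dBV is at or below the 10 dBV threshold — no compression; output -1 dBV.

-1 dBV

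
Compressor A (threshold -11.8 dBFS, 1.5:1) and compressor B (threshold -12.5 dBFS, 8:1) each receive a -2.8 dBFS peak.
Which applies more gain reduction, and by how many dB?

B, by 5.4875 dB

A: overshoot 9 dB → output overshoot 6 dB → GR 3 dB.
B: overshoot 9.7 dB → output overshoot 1.2125 dB → GR 8.4875 dB.
B applies 5.4875 dB more gain reduction.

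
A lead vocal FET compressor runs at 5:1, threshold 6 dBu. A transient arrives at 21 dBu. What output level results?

9 dBu

21 dBu sits 15 dB over threshold.
At 5:1 the overshoot is divided by 5, leaving 3 dB above threshold.
That puts the output at 9 dBu.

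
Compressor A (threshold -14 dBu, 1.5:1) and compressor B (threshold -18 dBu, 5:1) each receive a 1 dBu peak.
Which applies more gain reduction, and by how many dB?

B, by 10.2 dB

A: GR = 15 − 15/1.5 = 5 dB.
B: GR = 19 − 19/5 = 15.2 dB.
B applies 10.2 dB more gain reduction.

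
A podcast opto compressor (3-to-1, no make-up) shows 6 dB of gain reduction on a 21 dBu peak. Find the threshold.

Gain reduction = 21 − 15 = 6 dB; output overshoot = GR / (R − 1) = 6 / 2 = 3 dB.
Threshold = output − output overshoot = 15 − 3 = 12 dBu.

12 dBu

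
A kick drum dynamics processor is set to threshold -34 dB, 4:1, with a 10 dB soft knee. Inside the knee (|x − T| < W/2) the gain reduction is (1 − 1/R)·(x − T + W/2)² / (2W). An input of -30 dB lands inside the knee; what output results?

-33.0375 dB

x − T + W/2 = -30 − (-34) + 5 = 9.
GR = (1 − 1/4) × 9² / 20 = 0.75 × 81 / 20 = 3.0375 dB.
Output = -30 − 3.0375 = -33.0375 dB.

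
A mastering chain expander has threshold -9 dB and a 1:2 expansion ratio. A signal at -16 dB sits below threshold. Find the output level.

The input is 7 dB below the -9 dB threshold.
A 1:2 expander multiplies undershoot by 2: 7 × 2 = 14 dB below threshold.
Output = -9 − 14 = -23 dB.

-23 dB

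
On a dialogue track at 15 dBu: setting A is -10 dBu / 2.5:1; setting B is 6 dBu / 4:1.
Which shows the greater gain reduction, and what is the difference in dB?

A: 25 dB over, compressed to 10 dB over, so 15 dB of GR.
B: 9 dB over, compressed to 2.25 dB over, so 6.75 dB of GR.
A reduces 8.25 dB more.

A, by 8.25 dB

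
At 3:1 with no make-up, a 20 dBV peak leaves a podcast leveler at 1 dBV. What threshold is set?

Input is 28.5 dB above T (since output overshoot × R = input overshoot: (1 − T)·3 = 20 − T gives T = -8.5 dBV).
Check: -8.5 + (20 − (-8.5))/3 = -8.5 + 9.5 = 1 dBV. ✓

-8.5 dBV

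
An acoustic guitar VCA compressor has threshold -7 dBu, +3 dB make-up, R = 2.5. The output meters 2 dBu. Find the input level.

Before make-up, the level was 2 − 3 = -1 dBu.
Post-compression overshoot = -1 − (-7) = 6 dB.
Input overshoot = R × output overshoot = 15 dB → input = -7 + 15 = 8 dBu.

8 dBu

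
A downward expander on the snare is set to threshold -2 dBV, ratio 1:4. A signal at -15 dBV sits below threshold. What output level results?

The input is 13 dB below the -2 dBV threshold.
A 1:4 expander multiplies undershoot by 4: 13 × 4 = 52 dB below threshold.
Output = -2 − 52 = -54 dBV.

-54 dBV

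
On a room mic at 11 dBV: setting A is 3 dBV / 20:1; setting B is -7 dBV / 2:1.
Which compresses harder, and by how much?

B, by 1.4 dB

A: 8 dB over, compressed to 0.4 dB over, so 7.6 dB of GR.
B: 18 dB over, compressed to 9 dB over, so 9 dB of GR.
B applies 1.4 dB more gain reduction.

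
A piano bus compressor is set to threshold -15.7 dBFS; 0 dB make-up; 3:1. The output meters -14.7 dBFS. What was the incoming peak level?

The compressed level sits -14.7 − (-15.7) = 1 dB over threshold.
Input overshoot = R × output overshoot = 3 dB → input = -15.7 + 3 = -12.7 dBFS.

-12.7 dBFS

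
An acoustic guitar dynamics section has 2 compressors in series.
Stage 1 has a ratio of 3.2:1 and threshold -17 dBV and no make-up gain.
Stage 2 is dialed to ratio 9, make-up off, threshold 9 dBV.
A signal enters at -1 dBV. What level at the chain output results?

-12 dBV

Stage 1: overshoot 16 dB → 16/3.2 = 5 dB → -12 dBV.
Stage 2: -12 dBV ≤ 9 dBV, so stage 2 doesn't engage; output -12 dBV.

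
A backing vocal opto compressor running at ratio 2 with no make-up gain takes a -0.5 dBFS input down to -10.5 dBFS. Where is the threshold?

Input is 20 dB above T (since output overshoot × R = input overshoot: (-10.5 − T)·2 = -0.5 − T gives T = -20.5 dBFS).
Check: -20.5 + (-0.5 − (-20.5))/2 = -20.5 + 10 = -10.5 dBFS. ✓

-20.5 dBFS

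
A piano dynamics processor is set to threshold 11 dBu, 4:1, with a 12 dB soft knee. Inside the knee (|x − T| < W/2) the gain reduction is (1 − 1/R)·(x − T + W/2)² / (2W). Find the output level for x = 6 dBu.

5.96875 dBu

x − T + W/2 = 6 − 11 + 6 = 1.
GR = (1 − 1/4) × 1² / 24 = 0.75 × 1 / 24 = 0.03125 dB.
Output = 6 − 0.03125 = 5.96875 dBu.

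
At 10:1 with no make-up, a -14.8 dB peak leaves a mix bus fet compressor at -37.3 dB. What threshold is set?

-39.8 dB

Input is 25 dB above T (since output overshoot × R = input overshoot: (-37.3 − T)·10 = -14.8 − T gives T = -39.8 dB).
Check: -39.8 + (-14.8 − (-39.8))/10 = -39.8 + 2.5 = -37.3 dB. ✓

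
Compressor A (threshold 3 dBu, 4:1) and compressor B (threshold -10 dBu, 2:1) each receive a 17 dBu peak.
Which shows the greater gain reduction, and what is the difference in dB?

A: GR = 14 − 14/4 = 10.5 dB.
B: GR = 27 − 27/2 = 13.5 dB.
Difference: 3 dB in favour of B.

B, by 3 dB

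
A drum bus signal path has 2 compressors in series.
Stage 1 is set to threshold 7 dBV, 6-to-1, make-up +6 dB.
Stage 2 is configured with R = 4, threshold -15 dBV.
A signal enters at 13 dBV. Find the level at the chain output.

-7.75 dBV

Stage 1: overshoot 6 dB → 6/6 = 1 dB → 8 dBV; +6 dB make-up → 14 dBV.
Stage 2: 14 dBV is 29 dB over -15 dBV; at 4:1 that becomes 7.25 dB over, giving -7.75 dBV.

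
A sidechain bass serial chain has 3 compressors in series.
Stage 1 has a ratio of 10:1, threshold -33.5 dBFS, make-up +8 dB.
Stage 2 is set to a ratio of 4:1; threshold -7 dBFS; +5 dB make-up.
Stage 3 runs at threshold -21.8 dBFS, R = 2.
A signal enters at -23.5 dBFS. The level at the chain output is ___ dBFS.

Stage 1: 10 dB above -33.5 dBFS, reduced 10:1 to 1 dB above → -32.5 dBFS; +8 dB make-up → -24.5 dBFS.
Stage 2: -24.5 dBFS ≤ -7 dBFS, so stage 2 doesn't engage; make-up brings it to -19.5 dBFS.
Stage 3: -19.5 dBFS is 2.3 dB over -21.8 dBFS; at 2:1 that becomes 1.15 dB over, giving -20.65 dBFS.

-20.65 dBFS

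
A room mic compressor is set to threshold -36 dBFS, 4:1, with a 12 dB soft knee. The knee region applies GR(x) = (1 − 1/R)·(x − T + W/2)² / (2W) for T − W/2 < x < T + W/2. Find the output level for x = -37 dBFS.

x − T + W/2 = -37 − (-36) + 6 = 5.
GR = (1 − 1/4) × 5² / 24 = 0.75 × 25 / 24 = 0.78125 dB.
Output = -37 − 0.78125 = -37.78125 dBFS.

-37.78125 dBFS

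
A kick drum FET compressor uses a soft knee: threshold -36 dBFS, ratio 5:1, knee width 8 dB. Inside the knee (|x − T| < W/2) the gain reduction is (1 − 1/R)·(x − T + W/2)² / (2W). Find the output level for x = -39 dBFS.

x − T + W/2 = -39 − (-36) + 4 = 1.
GR = (1 − 1/5) × 1² / 16 = 0.8 × 1 / 16 = 0.05 dB.
Output = -39 − 0.05 = -39.05 dBFS.

-39.05 dBFS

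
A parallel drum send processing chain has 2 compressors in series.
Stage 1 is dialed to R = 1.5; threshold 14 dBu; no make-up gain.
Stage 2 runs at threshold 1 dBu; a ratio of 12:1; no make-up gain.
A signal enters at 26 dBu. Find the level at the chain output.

2.75 dBu

Stage 1: 26 dBu is 12 dB over 14 dBu; at 1.5:1 that becomes 8 dB over, giving 22 dBu.
Stage 2: overshoot 21 dB → 21/12 = 1.75 dB → 2.75 dBu.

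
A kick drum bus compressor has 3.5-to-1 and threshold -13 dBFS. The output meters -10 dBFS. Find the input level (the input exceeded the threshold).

-2.5 dBFS

The compressed level sits -10 − (-13) = 3 dB over threshold.
Before 3.5:1 compression the overshoot was 3 × 3.5 = 10.5 dB, so input = -13 + 10.5 = -2.5 dBFS.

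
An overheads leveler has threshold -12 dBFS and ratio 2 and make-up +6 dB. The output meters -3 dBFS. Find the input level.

-6 dBFS

Stripping the +6 dB make-up gives -9 dBFS at the gain stage.
That's 3 dB above the -12 dBFS threshold.
Input overshoot = R × output overshoot = 6 dB → input = -12 + 6 = -6 dBFS.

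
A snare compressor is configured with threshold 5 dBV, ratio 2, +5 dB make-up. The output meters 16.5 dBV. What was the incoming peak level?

Stripping the +5 dB make-up gives 11.5 dBV at the gain stage.
That's 6.5 dB above the 5 dBV threshold.
Input overshoot = R × output overshoot = 13 dB → input = 5 + 13 = 18 dBV.

18 dBV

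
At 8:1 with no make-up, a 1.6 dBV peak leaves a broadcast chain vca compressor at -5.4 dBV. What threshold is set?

Input is 8 dB above T (since output overshoot × R = input overshoot: (-5.4 − T)·8 = 1.6 − T gives T = -6.4 dBV).
Check: -6.4 + (1.6 − (-6.4))/8 = -6.4 + 1 = -5.4 dBV. ✓

-6.4 dBV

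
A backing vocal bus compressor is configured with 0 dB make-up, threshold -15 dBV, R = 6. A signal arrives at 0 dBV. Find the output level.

-12.5 dBV

0 dBV sits 15 dB over threshold.
At 6:1 the overshoot is divided by 6, leaving 2.5 dB above threshold.
That puts the output at -12.5 dBV.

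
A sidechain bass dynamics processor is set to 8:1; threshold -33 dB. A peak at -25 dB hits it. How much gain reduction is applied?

-25 dB exceeds the threshold by 8 dB.
At 8:1, output sits 8/8 = 1 dB above threshold.
So the signal is attenuated by 8 − 1 = 7 dB.

7 dB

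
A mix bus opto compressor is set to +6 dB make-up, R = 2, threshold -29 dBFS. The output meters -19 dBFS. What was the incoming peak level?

-21 dBFS

Before make-up, the level was -19 − 6 = -25 dBFS.
The compressed level sits -25 − (-29) = 4 dB over threshold.
Undo the ratio: input overshoot = 4 × 2 = 8 dB, giving input = -21 dBFS.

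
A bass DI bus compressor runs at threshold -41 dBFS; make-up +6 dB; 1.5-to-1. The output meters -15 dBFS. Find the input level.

Remove make-up: -15 − 6 = -21 dBFS.
The compressed level sits -21 − (-41) = 20 dB over threshold.
Before 1.5:1 compression the overshoot was 20 × 1.5 = 30 dB, so input = -41 + 30 = -11 dBFS.

-11 dBFS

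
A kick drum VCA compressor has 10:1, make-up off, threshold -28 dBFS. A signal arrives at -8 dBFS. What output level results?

-8 dBFS sits 20 dB over threshold.
At 10:1 the overshoot is divided by 10, leaving 2 dB above threshold.
That puts the output at -26 dBFS.

-26 dBFS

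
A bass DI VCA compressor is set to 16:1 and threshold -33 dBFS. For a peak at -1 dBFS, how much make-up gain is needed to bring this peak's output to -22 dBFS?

9 dB

Overshoot 32 dB → 32/16 = 2 dB after compression, so the compressed level is -33 + 2 = -31 dBFS.
Make-up = target − compressed = -22 − (-31) = 9 dB.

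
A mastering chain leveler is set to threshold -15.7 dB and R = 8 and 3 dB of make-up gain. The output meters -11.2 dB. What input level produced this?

-3.7 dB

Before make-up, the level was -11.2 − 3 = -14.2 dB.
The compressed level sits -14.2 − (-15.7) = 1.5 dB over threshold.
Before 8:1 compression the overshoot was 1.5 × 8 = 12 dB, so input = -15.7 + 12 = -3.7 dB.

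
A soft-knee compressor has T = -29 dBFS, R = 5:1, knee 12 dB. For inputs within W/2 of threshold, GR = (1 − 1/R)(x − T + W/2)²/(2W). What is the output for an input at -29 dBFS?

-30.2 dBFS

x − T + W/2 = -29 − (-29) + 6 = 6.
GR = (1 − 1/5) × 6² / 24 = 0.8 × 36 / 24 = 1.2 dB.
Output = -29 − 1.2 = -30.2 dBFS.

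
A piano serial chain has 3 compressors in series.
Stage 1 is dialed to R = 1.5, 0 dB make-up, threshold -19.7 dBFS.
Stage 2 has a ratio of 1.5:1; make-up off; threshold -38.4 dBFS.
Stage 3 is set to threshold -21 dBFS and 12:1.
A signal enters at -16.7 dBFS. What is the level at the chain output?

Stage 1: overshoot 3 dB → 3/1.5 = 2 dB → -17.7 dBFS.
Stage 2: -17.7 dBFS is 20.7 dB over -38.4 dBFS; at 1.5:1 that becomes 13.8 dB over, giving -24.6 dBFS.
Stage 3: -24.6 dBFS is at or below the -21 dBFS threshold — no compression; output -24.6 dBFS.

-24.6 dBFS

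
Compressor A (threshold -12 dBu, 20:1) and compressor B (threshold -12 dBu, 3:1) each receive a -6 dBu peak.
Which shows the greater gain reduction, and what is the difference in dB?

A: 6 dB over, compressed to 0.3 dB over, so 5.7 dB of GR.
B: 6 dB over, compressed to 2 dB over, so 4 dB of GR.
A applies 1.7 dB more gain reduction.

A, by 1.7 dB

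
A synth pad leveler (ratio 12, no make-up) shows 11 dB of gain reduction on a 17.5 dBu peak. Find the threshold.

Let T be the threshold. Output overshoot = (input overshoot)/R, so 6.5 − T = (17.5 − T)/12.
12·(6.5 − T) = 17.5 − T → 11·T = 78 − 17.5 = 60.5.
T = 60.5/11 = 5.5 dBu.

5.5 dBu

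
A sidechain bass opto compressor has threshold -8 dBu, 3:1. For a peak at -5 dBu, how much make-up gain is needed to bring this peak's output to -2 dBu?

5 dB

The peak compresses to -8 + 3/3 = -7 dBu.
To reach -2 dBu requires -2 − (-7) = 5 dB of make-up.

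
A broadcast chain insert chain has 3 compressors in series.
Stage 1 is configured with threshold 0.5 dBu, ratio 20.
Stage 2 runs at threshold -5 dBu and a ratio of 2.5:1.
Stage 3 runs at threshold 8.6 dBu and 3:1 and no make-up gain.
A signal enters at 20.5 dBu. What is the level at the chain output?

Stage 1: 20 dB above 0.5 dBu, reduced 20:1 to 1 dB above → 1.5 dBu.
Stage 2: 1.5 dBu is 6.5 dB over -5 dBu; at 2.5:1 that becomes 2.6 dB over, giving -2.4 dBu.
Stage 3: below threshold (-2.4 ≤ 8.6); passes unchanged; output -2.4 dBu.

-2.4 dBu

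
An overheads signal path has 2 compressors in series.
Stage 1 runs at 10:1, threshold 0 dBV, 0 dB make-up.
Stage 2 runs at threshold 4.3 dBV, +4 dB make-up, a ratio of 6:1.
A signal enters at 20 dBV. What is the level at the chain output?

Stage 1: 20 dBV is 20 dB over 0 dBV; at 10:1 that becomes 2 dB over, giving 2 dBV.
Stage 2: below threshold (2 ≤ 4.3); passes unchanged; make-up brings it to 6 dBV.

6 dBV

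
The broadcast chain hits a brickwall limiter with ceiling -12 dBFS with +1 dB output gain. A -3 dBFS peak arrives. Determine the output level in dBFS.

-11 dBFS

A brickwall limiter is an ∞:1 compressor: any input above the ceiling is clamped to -12 dBFS.
Output gain then adds 1 dB: -12 + 1 = -11 dBFS.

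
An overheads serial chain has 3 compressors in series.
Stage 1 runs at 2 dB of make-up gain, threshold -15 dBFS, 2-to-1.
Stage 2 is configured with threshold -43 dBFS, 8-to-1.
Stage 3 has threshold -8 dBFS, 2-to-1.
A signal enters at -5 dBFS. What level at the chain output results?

-38.625 dBFS

Stage 1: 10 dB above -15 dBFS, reduced 2:1 to 5 dB above → -10 dBFS; +2 dB make-up → -8 dBFS.
Stage 2: 35 dB above -43 dBFS, reduced 8:1 to 4.375 dB above → -38.625 dBFS.
Stage 3: below threshold (-38.625 ≤ -8); passes unchanged; output -38.625 dBFS.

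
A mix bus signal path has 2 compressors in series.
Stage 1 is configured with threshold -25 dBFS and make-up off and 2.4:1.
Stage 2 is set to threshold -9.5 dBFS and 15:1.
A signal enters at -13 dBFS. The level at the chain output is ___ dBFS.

-20 dBFS

Stage 1: overshoot 12 dB → 12/2.4 = 5 dB → -20 dBFS.
Stage 2: -20 dBFS ≤ -9.5 dBFS, so stage 2 doesn't engage; output -20 dBFS.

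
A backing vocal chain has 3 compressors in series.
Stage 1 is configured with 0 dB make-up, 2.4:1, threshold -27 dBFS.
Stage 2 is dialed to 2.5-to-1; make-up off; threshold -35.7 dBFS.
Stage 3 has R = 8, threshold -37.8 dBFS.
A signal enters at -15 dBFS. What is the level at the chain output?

-36.8525 dBFS

Stage 1: 12 dB above -27 dBFS, reduced 2.4:1 to 5 dB above → -22 dBFS.
Stage 2: overshoot 13.7 dB → 13.7/2.5 = 5.48 dB → -30.22 dBFS.
Stage 3: overshoot 7.58 dB → 7.58/8 = 0.9475 dB → -36.8525 dBFS.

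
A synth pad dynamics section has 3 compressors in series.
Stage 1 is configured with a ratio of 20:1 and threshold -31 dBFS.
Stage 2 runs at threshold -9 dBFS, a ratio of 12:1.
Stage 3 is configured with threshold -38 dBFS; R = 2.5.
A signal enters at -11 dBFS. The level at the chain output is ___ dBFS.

Stage 1: 20 dB above -31 dBFS, reduced 20:1 to 1 dB above → -30 dBFS.
Stage 2: -30 dBFS is at or below the -9 dBFS threshold — no compression; output -30 dBFS.
Stage 3: -30 dBFS is 8 dB over -38 dBFS; at 2.5:1 that becomes 3.2 dB over, giving -34.8 dBFS.

-34.8 dBFS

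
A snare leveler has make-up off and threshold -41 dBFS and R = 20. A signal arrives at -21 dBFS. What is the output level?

Overshoot: -21 − (-41) = 20 dB.
20:1 compression reduces that to 20/20 = 1 dB over.
Output = -41 + 1 = -40 dBFS.

-40 dBFS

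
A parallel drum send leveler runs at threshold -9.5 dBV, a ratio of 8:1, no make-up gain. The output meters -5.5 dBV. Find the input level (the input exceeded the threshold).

Post-compression overshoot = -5.5 − (-9.5) = 4 dB.
Before 8:1 compression the overshoot was 4 × 8 = 32 dB, so input = -9.5 + 32 = 22.5 dBV.

22.5 dBV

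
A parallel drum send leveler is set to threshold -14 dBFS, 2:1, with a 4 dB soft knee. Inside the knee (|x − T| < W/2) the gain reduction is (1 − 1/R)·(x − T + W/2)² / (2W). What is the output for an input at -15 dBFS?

-15.0625 dBFS

x − T + W/2 = -15 − (-14) + 2 = 1.
GR = (1 − 1/2) × 1² / 8 = 0.5 × 1 / 8 = 0.0625 dB.
Output = -15 − 0.0625 = -15.0625 dBFS.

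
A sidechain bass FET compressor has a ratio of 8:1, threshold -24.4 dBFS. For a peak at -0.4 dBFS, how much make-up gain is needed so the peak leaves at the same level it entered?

Without make-up, output = threshold + overshoot/8 = -24.4 + 3 = -21.4 dBFS.
Gap to target: 21 dB.

21 dB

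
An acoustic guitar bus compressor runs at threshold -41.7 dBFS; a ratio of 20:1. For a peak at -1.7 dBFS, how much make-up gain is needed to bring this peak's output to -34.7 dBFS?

5 dB

Overshoot 40 dB → 40/20 = 2 dB after compression, so the compressed level is -41.7 + 2 = -39.7 dBFS.
Make-up = target − compressed = -34.7 − (-39.7) = 5 dB.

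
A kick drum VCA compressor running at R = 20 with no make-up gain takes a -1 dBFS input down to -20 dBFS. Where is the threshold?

-21 dBFS

Input is 20 dB above T (since output overshoot × R = input overshoot: (-20 − T)·20 = -1 − T gives T = -21 dBFS).
Check: -21 + (-1 − (-21))/20 = -21 + 1 = -20 dBFS. ✓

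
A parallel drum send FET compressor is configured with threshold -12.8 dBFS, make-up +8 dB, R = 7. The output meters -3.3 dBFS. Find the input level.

-2.3 dBFS

Before make-up, the level was -3.3 − 8 = -11.3 dBFS.
That's 1.5 dB above the -12.8 dBFS threshold.
Undo the ratio: input overshoot = 1.5 × 7 = 10.5 dB, giving input = -2.3 dBFS.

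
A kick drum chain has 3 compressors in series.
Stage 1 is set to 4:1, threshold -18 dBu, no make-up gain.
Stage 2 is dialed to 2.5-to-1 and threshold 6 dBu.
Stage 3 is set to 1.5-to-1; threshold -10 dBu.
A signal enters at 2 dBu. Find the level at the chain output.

Stage 1: overshoot 20 dB → 20/4 = 5 dB → -13 dBu.
Stage 2: -13 dBu is at or below the 6 dBu threshold — no compression; output -13 dBu.
Stage 3: below threshold (-13 ≤ -10); passes unchanged; output -13 dBu.

-13 dBu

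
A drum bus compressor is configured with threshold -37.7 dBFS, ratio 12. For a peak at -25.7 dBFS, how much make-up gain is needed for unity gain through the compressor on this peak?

11 dB

Overshoot 12 dB → 12/12 = 1 dB after compression, so the compressed level is -37.7 + 1 = -36.7 dBFS.
Make-up = target − compressed = -25.7 − (-36.7) = 11 dB.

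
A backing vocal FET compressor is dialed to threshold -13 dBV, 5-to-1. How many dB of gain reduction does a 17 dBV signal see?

24 dB

The signal is 30 dB above threshold.
After 5:1 compression the overshoot becomes 30/5 = 6 dB.
So the signal is attenuated by 30 − 6 = 24 dB.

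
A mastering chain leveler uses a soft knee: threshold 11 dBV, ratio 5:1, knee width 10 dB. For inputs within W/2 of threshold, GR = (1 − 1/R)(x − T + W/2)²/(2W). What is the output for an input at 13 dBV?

x − T + W/2 = 13 − 11 + 5 = 7.
GR = (1 − 1/5) × 7² / 20 = 0.8 × 49 / 20 = 1.96 dB.
Output = 13 − 1.96 = 11.04 dBV.

11.04 dBV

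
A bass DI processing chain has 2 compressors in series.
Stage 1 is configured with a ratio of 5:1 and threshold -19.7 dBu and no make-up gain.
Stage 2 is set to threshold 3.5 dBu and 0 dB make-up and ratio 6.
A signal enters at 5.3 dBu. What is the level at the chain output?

Stage 1: overshoot 25 dB → 25/5 = 5 dB → -14.7 dBu.
Stage 2: -14.7 dBu is at or below the 3.5 dBu threshold — no compression; output -14.7 dBu.

-14.7 dBu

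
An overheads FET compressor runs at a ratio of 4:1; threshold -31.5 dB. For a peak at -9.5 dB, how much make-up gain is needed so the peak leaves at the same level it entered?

Overshoot 22 dB → 22/4 = 5.5 dB after compression, so the compressed level is -31.5 + 5.5 = -26 dB.
Make-up = target − compressed = -9.5 − (-26) = 16.5 dB.

16.5 dB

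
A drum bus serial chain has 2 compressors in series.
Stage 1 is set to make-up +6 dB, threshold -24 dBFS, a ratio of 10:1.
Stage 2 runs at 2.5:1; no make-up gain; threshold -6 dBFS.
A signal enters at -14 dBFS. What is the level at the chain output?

Stage 1: -14 dBFS is 10 dB over -24 dBFS; at 10:1 that becomes 1 dB over, giving -23 dBFS; +6 dB make-up → -17 dBFS.
Stage 2: below threshold (-17 ≤ -6); passes unchanged; output -17 dBFS.

-17 dBFS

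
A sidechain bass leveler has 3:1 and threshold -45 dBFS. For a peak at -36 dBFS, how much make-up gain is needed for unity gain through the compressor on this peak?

6 dB

The peak compresses to -45 + 9/3 = -42 dBFS.
To reach -36 dBFS requires -36 − (-42) = 6 dB of make-up.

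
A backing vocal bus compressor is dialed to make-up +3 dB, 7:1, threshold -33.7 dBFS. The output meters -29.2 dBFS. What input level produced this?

-23.2 dBFS

Before make-up, the level was -29.2 − 3 = -32.2 dBFS.
The compressed level sits -32.2 − (-33.7) = 1.5 dB over threshold.
Undo the ratio: input overshoot = 1.5 × 7 = 10.5 dB, giving input = -23.2 dBFS.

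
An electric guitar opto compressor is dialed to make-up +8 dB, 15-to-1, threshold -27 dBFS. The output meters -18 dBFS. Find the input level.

-12 dBFS

Remove make-up: -18 − 8 = -26 dBFS.
The compressed level sits -26 − (-27) = 1 dB over threshold.
Before 15:1 compression the overshoot was 1 × 15 = 15 dB, so input = -27 + 15 = -12 dBFS.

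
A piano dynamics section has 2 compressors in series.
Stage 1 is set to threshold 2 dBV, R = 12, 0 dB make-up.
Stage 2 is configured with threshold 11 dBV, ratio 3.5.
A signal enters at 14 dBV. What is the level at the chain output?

Stage 1: 12 dB above 2 dBV, reduced 12:1 to 1 dB above → 3 dBV.
Stage 2: below threshold (3 ≤ 11); passes unchanged; output 3 dBV.

3 dBV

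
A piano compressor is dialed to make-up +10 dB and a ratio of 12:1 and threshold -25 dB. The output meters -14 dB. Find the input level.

-13 dB

Remove make-up: -14 − 10 = -24 dB.
That's 1 dB above the -25 dB threshold.
Input overshoot = R × output overshoot = 12 dB → input = -25 + 12 = -13 dB.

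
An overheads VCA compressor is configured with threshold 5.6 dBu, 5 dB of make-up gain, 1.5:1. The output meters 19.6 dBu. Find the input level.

Before make-up, the level was 19.6 − 5 = 14.6 dBu.
That's 9 dB above the 5.6 dBu threshold.
Undo the ratio: input overshoot = 9 × 1.5 = 13.5 dB, giving input = 19.1 dBu.

19.1 dBu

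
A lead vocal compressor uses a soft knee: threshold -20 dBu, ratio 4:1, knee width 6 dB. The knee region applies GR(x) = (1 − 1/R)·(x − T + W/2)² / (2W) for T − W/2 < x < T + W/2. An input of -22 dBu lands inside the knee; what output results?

-22.0625 dBu

x − T + W/2 = -22 − (-20) + 3 = 1.
GR = (1 − 1/4) × 1² / 12 = 0.75 × 1 / 12 = 0.0625 dB.
Output = -22 − 0.0625 = -22.0625 dBu.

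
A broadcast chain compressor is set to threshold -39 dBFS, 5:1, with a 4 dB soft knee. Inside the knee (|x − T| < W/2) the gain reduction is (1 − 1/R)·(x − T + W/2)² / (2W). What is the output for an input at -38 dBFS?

-38.9 dBFS

x − T + W/2 = -38 − (-39) + 2 = 3.
GR = (1 − 1/5) × 3² / 8 = 0.8 × 9 / 8 = 0.9 dB.
Output = -38 − 0.9 = -38.9 dBFS.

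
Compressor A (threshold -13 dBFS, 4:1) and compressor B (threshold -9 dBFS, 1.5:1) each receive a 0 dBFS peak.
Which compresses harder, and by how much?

A: overshoot 13 dB → output overshoot 3.25 dB → GR 9.75 dB.
B: overshoot 9 dB → output overshoot 6 dB → GR 3 dB.
A applies 6.75 dB more gain reduction.

A, by 6.75 dB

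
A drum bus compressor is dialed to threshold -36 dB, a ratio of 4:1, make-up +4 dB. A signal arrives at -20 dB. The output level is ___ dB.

-20 dB sits 16 dB over threshold.
The 16 dB excess becomes 4 dB after 4:1 reduction.
Output = -36 + 4 = -32 dB; make-up adds 4 dB, giving -28 dB.

-28 dB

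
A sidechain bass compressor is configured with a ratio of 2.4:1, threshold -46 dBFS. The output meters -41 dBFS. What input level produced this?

-34 dBFS

The compressed level sits -41 − (-46) = 5 dB over threshold.
Input overshoot = R × output overshoot = 12 dB → input = -46 + 12 = -34 dBFS.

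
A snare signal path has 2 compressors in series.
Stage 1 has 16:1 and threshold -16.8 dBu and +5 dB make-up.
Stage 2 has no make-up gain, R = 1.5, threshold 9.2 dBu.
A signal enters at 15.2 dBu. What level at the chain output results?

Stage 1: 15.2 dBu is 32 dB over -16.8 dBu; at 16:1 that becomes 2 dB over, giving -14.8 dBu; +5 dB make-up → -9.8 dBu.
Stage 2: below threshold (-9.8 ≤ 9.2); passes unchanged; output -9.8 dBu.

-9.8 dBu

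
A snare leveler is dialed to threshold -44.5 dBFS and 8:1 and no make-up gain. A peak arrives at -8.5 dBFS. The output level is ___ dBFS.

The input is 36 dB above the -44.5 dBFS threshold.
8:1 compression reduces that to 36/8 = 4.5 dB over.
Output = -44.5 + 4.5 = -40 dBFS.

-40 dBFS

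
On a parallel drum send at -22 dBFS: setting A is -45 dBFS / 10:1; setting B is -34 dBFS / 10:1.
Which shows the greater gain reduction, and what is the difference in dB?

A, by 9.9 dB

A: 23 dB over, compressed to 2.3 dB over, so 20.7 dB of GR.
B: 12 dB over, compressed to 1.2 dB over, so 10.8 dB of GR.
Difference: 9.9 dB in favour of A.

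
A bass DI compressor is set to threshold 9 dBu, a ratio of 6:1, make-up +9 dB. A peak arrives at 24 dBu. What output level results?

20.5 dBu

24 dBu sits 15 dB over threshold.
The 15 dB excess becomes 2.5 dB after 6:1 reduction.
That puts the output at 11.5 dBu; make-up adds 9 dB, giving 20.5 dBu.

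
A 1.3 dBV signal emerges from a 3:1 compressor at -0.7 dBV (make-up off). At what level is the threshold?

Input is 3 dB above T (since output overshoot × R = input overshoot: (-0.7 − T)·3 = 1.3 − T gives T = -1.7 dBV).
Check: -1.7 + (1.3 − (-1.7))/3 = -1.7 + 1 = -0.7 dBV. ✓

-1.7 dBV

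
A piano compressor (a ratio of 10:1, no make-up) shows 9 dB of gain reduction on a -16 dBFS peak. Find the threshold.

Let T be the threshold. Output overshoot = (input overshoot)/R, so -25 − T = (-16 − T)/10.
10·(-25 − T) = -16 − T → 9·T = -250 − (-16) = -234.
T = -234/9 = -26 dBFS.

-26 dBFS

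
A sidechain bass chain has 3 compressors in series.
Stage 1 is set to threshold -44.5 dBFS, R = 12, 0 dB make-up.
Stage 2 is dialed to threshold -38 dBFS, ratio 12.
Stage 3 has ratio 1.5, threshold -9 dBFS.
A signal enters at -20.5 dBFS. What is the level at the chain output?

-42.5 dBFS

Stage 1: -20.5 dBFS is 24 dB over -44.5 dBFS; at 12:1 that becomes 2 dB over, giving -42.5 dBFS.
Stage 2: -42.5 dBFS is at or below the -38 dBFS threshold — no compression; output -42.5 dBFS.
Stage 3: -42.5 dBFS ≤ -9 dBFS, so stage 3 doesn't engage; output -42.5 dBFS.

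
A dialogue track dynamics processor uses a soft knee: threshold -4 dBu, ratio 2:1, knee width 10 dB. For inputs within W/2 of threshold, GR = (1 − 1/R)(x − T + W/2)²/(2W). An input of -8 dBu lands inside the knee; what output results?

x − T + W/2 = -8 − (-4) + 5 = 1.
GR = (1 − 1/2) × 1² / 20 = 0.5 × 1 / 20 = 0.025 dB.
Output = -8 − 0.025 = -8.025 dBu.

-8.025 dBu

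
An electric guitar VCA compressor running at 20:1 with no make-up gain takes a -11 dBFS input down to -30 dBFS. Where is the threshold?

Gain reduction = -11 − (-30) = 19 dB; output overshoot = GR / (R − 1) = 19 / 19 = 1 dB.
Threshold = output − output overshoot = -30 − 1 = -31 dBFS.

-31 dBFS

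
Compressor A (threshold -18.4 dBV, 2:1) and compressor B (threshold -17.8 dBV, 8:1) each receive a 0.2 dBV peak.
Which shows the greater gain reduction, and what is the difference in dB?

A: 18.6 dB over, compressed to 9.3 dB over, so 9.3 dB of GR.
B: 18 dB over, compressed to 2.25 dB over, so 15.75 dB of GR.
B reduces 6.45 dB more.

B, by 6.45 dB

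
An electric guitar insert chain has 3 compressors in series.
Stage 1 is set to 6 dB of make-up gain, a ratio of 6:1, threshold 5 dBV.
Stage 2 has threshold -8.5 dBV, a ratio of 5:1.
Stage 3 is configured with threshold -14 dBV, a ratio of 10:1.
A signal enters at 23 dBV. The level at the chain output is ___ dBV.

-13 dBV

Stage 1: overshoot 18 dB → 18/6 = 3 dB → 8 dBV; +6 dB make-up → 14 dBV.
Stage 2: overshoot 22.5 dB → 22.5/5 = 4.5 dB → -4 dBV.
Stage 3: overshoot 10 dB → 10/10 = 1 dB → -13 dBV.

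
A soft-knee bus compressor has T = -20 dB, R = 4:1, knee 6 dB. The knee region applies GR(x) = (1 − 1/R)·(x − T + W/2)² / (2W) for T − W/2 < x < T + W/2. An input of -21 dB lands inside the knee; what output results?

x − T + W/2 = -21 − (-20) + 3 = 2.
GR = (1 − 1/4) × 2² / 12 = 0.75 × 4 / 12 = 0.25 dB.
Output = -21 − 0.25 = -21.25 dB.

-21.25 dB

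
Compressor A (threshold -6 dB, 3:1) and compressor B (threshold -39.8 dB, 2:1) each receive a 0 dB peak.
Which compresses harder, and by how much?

B, by 15.9 dB

A: 6 dB over, compressed to 2 dB over, so 4 dB of GR.
B: 39.8 dB over, compressed to 19.9 dB over, so 19.9 dB of GR.
Difference: 15.9 dB in favour of B.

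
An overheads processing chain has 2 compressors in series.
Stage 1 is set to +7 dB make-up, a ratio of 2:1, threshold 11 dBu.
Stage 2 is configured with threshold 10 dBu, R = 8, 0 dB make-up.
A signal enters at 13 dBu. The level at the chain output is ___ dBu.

11.125 dBu

Stage 1: 2 dB above 11 dBu, reduced 2:1 to 1 dB above → 12 dBu; +7 dB make-up → 19 dBu.
Stage 2: overshoot 9 dB → 9/8 = 1.125 dB → 11.125 dBu.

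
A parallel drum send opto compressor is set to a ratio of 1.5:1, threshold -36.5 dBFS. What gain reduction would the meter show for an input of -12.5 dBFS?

-12.5 dBFS exceeds the threshold by 24 dB.
A 1.5:1 ratio leaves 16 dB of that excess.
Gain reduction = 24 − 16 = 8 dB.

8 dB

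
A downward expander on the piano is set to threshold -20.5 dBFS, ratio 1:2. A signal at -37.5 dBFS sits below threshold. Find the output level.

Below threshold, a 1:2 expander applies gain = (2−1)×(T − x) of attenuation.
(2−1) × 17 = 17 dB, so output = -37.5 − 17 = -54.5 dBFS.

-54.5 dBFS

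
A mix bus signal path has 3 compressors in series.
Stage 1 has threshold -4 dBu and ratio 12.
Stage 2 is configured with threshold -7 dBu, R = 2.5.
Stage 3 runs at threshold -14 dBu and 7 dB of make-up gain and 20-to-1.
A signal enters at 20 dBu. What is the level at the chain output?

-6.55 dBu

Stage 1: overshoot 24 dB → 24/12 = 2 dB → -2 dBu.
Stage 2: 5 dB above -7 dBu, reduced 2.5:1 to 2 dB above → -5 dBu.
Stage 3: -5 dBu is 9 dB over -14 dBu; at 20:1 that becomes 0.45 dB over, giving -13.55 dBu; +7 dB make-up → -6.55 dBu.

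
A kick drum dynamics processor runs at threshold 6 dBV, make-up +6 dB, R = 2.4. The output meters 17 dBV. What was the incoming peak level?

Before make-up, the level was 17 − 6 = 11 dBV.
The compressed level sits 11 − 6 = 5 dB over threshold.
Undo the ratio: input overshoot = 5 × 2.4 = 12 dB, giving input = 18 dBV.

18 dBV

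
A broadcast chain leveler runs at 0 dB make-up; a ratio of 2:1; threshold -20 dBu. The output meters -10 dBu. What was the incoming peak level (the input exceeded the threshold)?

0 dBu

Post-compression overshoot = -10 − (-20) = 10 dB.
Input overshoot = R × output overshoot = 20 dB → input = -20 + 20 = 0 dBu.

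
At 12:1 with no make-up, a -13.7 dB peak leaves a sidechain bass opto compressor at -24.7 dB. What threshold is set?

Gain reduction = -13.7 − (-24.7) = 11 dB; output overshoot = GR / (R − 1) = 11 / 11 = 1 dB.
Threshold = output − output overshoot = -24.7 − 1 = -25.7 dB.

-25.7 dB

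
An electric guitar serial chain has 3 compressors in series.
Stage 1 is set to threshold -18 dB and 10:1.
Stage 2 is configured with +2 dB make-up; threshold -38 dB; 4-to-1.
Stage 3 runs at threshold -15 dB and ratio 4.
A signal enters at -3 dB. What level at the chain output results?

Stage 1: 15 dB above -18 dB, reduced 10:1 to 1.5 dB above → -16.5 dB.
Stage 2: overshoot 21.5 dB → 21.5/4 = 5.375 dB → -32.625 dB; +2 dB make-up → -30.625 dB.
Stage 3: below threshold (-30.625 ≤ -15); passes unchanged; output -30.625 dB.

-30.625 dB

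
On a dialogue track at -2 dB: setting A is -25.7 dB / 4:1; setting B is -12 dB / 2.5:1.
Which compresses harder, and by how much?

A: 23.7 dB over, compressed to 5.925 dB over, so 17.775 dB of GR.
B: 10 dB over, compressed to 4 dB over, so 6 dB of GR.
A reduces 11.775 dB more.

A, by 11.775 dB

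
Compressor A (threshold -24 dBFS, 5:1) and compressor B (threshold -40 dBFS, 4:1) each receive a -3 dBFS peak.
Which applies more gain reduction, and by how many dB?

A: GR = 21 − 21/5 = 16.8 dB.
B: GR = 37 − 37/4 = 27.75 dB.
Difference: 10.95 dB in favour of B.

B, by 10.95 dB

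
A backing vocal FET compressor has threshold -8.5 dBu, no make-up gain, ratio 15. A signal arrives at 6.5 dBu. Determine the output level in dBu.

Overshoot: 6.5 − (-8.5) = 15 dB.
15:1 compression reduces that to 15/15 = 1 dB over.
Output = -8.5 + 1 = -7.5 dBu.

-7.5 dBu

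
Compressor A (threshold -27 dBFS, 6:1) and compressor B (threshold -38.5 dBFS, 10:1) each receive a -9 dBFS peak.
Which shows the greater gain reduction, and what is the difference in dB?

A: GR = 18 − 18/6 = 15 dB.
B: GR = 29.5 − 29.5/10 = 26.55 dB.
Difference: 11.55 dB in favour of B.

B, by 11.55 dB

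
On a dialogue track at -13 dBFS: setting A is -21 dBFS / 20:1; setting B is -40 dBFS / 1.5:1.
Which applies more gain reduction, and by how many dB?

A: 8 dB over, compressed to 0.4 dB over, so 7.6 dB of GR.
B: 27 dB over, compressed to 18 dB over, so 9 dB of GR.
B applies 1.4 dB more gain reduction.

B, by 1.4 dB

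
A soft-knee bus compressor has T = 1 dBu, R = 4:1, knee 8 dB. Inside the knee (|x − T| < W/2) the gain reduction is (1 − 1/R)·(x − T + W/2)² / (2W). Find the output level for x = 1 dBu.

0.25 dBu

x − T + W/2 = 1 − 1 + 4 = 4.
GR = (1 − 1/4) × 4² / 16 = 0.75 × 16 / 16 = 0.75 dB.
Output = 1 − 0.75 = 0.25 dBu.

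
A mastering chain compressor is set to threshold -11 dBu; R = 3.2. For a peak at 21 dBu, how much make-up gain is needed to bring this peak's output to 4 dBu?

5 dB

Overshoot 32 dB → 32/3.2 = 10 dB after compression, so the compressed level is -11 + 10 = -1 dBu.
Make-up = target − compressed = 4 − (-1) = 5 dB.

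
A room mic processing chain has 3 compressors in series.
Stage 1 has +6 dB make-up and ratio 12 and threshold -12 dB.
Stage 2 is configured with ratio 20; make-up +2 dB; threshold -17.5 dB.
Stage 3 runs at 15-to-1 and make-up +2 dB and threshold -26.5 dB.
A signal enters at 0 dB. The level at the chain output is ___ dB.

Stage 1: 0 dB is 12 dB over -12 dB; at 12:1 that becomes 1 dB over, giving -11 dB; +6 dB make-up → -5 dB.
Stage 2: 12.5 dB above -17.5 dB, reduced 20:1 to 0.625 dB above → -16.875 dB; +2 dB make-up → -14.875 dB.
Stage 3: 11.625 dB above -26.5 dB, reduced 15:1 to 0.775 dB above → -25.725 dB; +2 dB make-up → -23.725 dB.

-23.725 dB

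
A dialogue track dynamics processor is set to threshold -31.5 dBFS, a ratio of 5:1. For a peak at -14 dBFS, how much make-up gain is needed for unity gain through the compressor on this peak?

14 dB

The peak compresses to -31.5 + 17.5/5 = -28 dBFS.
To reach -14 dBFS requires -14 − (-28) = 14 dB of make-up.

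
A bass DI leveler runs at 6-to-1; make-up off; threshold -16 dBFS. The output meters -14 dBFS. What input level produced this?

The compressed level sits -14 − (-16) = 2 dB over threshold.
Undo the ratio: input overshoot = 2 × 6 = 12 dB, giving input = -4 dBFS.

-4 dBFS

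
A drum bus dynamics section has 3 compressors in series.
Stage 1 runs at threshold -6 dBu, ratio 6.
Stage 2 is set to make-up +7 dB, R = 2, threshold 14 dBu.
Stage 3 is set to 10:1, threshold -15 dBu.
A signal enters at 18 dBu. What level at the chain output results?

-13 dBu

Stage 1: 18 dBu is 24 dB over -6 dBu; at 6:1 that becomes 4 dB over, giving -2 dBu.
Stage 2: -2 dBu is at or below the 14 dBu threshold — no compression; make-up brings it to 5 dBu.
Stage 3: overshoot 20 dB → 20/10 = 2 dB → -13 dBu.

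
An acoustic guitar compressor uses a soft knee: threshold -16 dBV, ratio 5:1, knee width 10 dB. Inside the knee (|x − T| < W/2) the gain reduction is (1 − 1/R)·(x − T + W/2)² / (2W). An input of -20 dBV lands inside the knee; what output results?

x − T + W/2 = -20 − (-16) + 5 = 1.
GR = (1 − 1/5) × 1² / 20 = 0.8 × 1 / 20 = 0.04 dB.
Output = -20 − 0.04 = -20.04 dBV.

-20.04 dBV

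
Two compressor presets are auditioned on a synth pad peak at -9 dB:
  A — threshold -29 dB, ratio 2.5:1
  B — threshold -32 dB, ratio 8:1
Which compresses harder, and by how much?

B, by 8.125 dB

A: 20 dB over, compressed to 8 dB over, so 12 dB of GR.
B: 23 dB over, compressed to 2.875 dB over, so 20.125 dB of GR.
B reduces 8.125 dB more.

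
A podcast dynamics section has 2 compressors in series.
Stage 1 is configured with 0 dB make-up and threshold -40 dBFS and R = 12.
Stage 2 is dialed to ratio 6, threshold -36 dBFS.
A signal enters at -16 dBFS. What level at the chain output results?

-38 dBFS

Stage 1: -16 dBFS is 24 dB over -40 dBFS; at 12:1 that becomes 2 dB over, giving -38 dBFS.
Stage 2: below threshold (-38 ≤ -36); passes unchanged; output -38 dBFS.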